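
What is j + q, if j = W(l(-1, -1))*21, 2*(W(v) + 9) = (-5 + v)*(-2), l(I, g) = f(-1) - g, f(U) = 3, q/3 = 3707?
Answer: 10953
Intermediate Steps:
q = 11121 (q = 3*3707 = 11121)
l(I, g) = 3 - g
W(v) = -4 - v (W(v) = -9 + ((-5 + v)*(-2))/2 = -9 + (10 - 2*v)/2 = -9 + (5 - v) = -4 - v)
j = -168 (j = (-4 - (3 - 1*(-1)))*21 = (-4 - (3 + 1))*21 = (-4 - 1*4)*21 = (-4 - 4)*21 = -8*21 = -168)
j + q = -168 + 11121 = 10953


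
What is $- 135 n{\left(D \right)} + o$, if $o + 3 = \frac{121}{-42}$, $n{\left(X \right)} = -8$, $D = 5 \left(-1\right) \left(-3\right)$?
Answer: $\frac{45113}{42} \approx 1074.1$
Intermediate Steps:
$D = 15$ ($D = \left(-5\right) \left(-3\right) = 15$)
$o = - \frac{247}{42}$ ($o = -3 + \frac{121}{-42} = -3 + 121 \left(- \frac{1}{42}\right) = -3 - \frac{121}{42} = - \frac{247}{42} \approx -5.881$)
$- 135 n{\left(D \right)} + o = \left(-135\right) \left(-8\right) - \frac{247}{42} = 1080 - \frac{247}{42} = \frac{45113}{42}$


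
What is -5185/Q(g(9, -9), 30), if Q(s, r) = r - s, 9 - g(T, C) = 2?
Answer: -5185/23 ≈ -225.43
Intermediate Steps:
g(T, C) = 7 (g(T, C) = 9 - 1*2 = 9 - 2 = 7)
-5185/Q(g(9, -9), 30) = -5185/(30 - 1*7) = -5185/(30 - 7) = -5185/23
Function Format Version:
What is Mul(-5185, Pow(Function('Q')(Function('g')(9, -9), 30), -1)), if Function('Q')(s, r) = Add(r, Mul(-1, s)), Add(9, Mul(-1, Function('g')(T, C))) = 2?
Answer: Rational(-5185, 23) ≈ -225.43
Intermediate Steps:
Function('g')(T, C) = 7 (Function('g')(T, C) = Add(9, Mul(-1, 2)) = Add(9, -2) = 7)
Mul(-5185, Pow(Function('Q')(Function('g')(9, -9), 30), -1)) = Mul(-5185, Pow(Add(30, Mul(-1, 7)), -1)) = Mul(-5185, Pow(Add(30, -7), -1)) = Mul(-5185, Pow(23, -1)) = Mul(-5185, Rational(1, 23)) = Rational(-5185, 23)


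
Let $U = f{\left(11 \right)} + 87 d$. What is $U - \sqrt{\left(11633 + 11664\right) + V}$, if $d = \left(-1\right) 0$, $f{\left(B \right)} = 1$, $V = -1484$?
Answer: $1 - \sqrt{21813} \approx -146.69$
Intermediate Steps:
$d = 0$
$U = 1$ ($U = 1 + 87 \cdot 0 = 1 + 0 = 1$)
$U - \sqrt{\left(11633 + 11664\right) + V} = 1 - \sqrt{\left(11633 + 11664\right) - 1484} = 1 - \sqrt{23297 - 1484} = 1 - \sqrt{21813}$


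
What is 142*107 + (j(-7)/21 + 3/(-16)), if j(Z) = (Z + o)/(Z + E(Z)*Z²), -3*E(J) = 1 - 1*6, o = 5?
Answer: 2977987/196 ≈ 15194.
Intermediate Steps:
E(J) = 5/3 (E(J) = -(1 - 1*6)/3 = -(1 - 6)/3 = -⅓*(-5) = 5/3)
j(Z) = (5 + Z)/(Z + 5*Z²/3) (j(Z) = (Z + 5)/(Z + 5*Z²/3) = (5 + Z)/(Z + 5*Z²/3))
142*107 + (j(-7)/21 + 3/(-16)) = 142*107 + ((3*(5 - 7)/(-7*(3 + 5*(-7))))/21 + 3/(-16)) = 15194 + ((3*(-⅐)*(-2)/(3 - 35))*(1/21) + 3*(-1/16)) = 15194 + ((3*(-⅐)*(-2)/(-32))*(1/21) - 3/16) = 15194 + ((3*(-⅐)*(-1/32)*(-2))*(1/21) - 3/16) = 15194 + (-3/112*1/21 - 3/16) = 15194 + (-1/784 - 3/16) = 15194 - 37/196 = 2977987/196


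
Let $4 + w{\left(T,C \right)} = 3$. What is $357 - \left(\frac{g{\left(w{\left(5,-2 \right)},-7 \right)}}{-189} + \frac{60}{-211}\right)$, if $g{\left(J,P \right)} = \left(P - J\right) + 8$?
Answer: $\frac{14248565}{39879} \approx 357.29$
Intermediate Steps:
$w{\left(T,C \right)} = -1$ ($w{\left(T,C \right)} = -4 + 3 = -1$)
$g{\left(J,P \right)} = 8 + P - J$
$357 - \left(\frac{g{\left(w{\left(5,-2 \right)},-7 \right)}}{-189} + \frac{60}{-211}\right) = 357 - \left(\frac{8 - 7 - -1}{-189} + \frac{60}{-211}\right) = 357 - \left(\left(8 - 7 + 1\right) \left(- \frac{1}{189}\right) + 60 \left(- \frac{1}{211}\right)\right) = 357 - \left(2 \left(- \frac{1}{189}\right) - \frac{60}{211}\right) = 357 - \left(- \frac{2}{189} - \frac{60}{211}\right) = 357 - - \frac{11762}{39879} = 357 + \frac{11762}{39879} = \frac{14248565}{39879}$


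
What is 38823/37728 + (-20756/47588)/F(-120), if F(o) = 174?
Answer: 4453937089/4338883488 ≈ 1.0265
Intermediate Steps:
38823/37728 + (-20756/47588)/F(-120) = 38823/37728 - 20756/47588/174 = 38823*(1/37728) - 20756*1/47588*(1/174) = 12941/12576 - 5189/11897*1/174 = 12941/12576 - 5189/2070078 = 4453937089/4338883488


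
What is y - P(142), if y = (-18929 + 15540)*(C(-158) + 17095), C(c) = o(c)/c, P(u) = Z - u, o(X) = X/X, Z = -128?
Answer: -9153676841/158 ≈ -5.7935e+7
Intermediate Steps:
o(X) = 1
P(u) = -128 - u
C(c) = 1/c
y = -9153719501/158 (y = (-18929 + 15540)*(1/(-158) + 17095) = -3389*(-1/158 + 17095) = -3389*2701009/158 = -9153719501/158 ≈ -5.7935e+7)
y - P(142) = -9153719501/158 - (-128 - 1*142) = -9153719501/158 - (-128 - 142) = -9153719501/158 - 1*(-270) = -9153719501/158 + 270 = -9153676841/158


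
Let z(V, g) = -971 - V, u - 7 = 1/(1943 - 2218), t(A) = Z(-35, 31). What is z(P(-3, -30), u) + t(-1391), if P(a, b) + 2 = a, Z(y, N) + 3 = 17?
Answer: -952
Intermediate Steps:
Z(y, N) = 14 (Z(y, N) = -3 + 17 = 14)
t(A) = 14
P(a, b) = -2 + a
u = 1924/275 (u = 7 + 1/(1943 - 2218) = 7 + 1/(-275) = 7 - 1/275 = 1924/275 ≈ 6.9964)
z(P(-3, -30), u) + t(-1391) = (-971 - (-2 - 3)) + 14 = (-971 - 1*(-5)) + 14 = (-971 + 5) + 14 = -966 + 14 = -952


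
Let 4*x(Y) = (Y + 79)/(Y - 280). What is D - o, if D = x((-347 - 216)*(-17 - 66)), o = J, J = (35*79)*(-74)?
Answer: 9503941592/46449 ≈ 2.0461e+5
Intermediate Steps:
J = -204610 (J = 2765*(-74) = -204610)
x(Y) = (79 + Y)/(4*(-280 + Y)) (x(Y) = ((Y + 79)/(Y - 280))/4 = ((79 + Y)/(-280 + Y))/4 = (79 + Y)/(4*(-280 + Y)))
o = -204610
D = 11702/46449 (D = (79 + (-347 - 216)*(-17 - 66))/(4*(-280 + (-347 - 216)*(-17 - 66))) = (79 - 563*(-83))/(4*(-280 - 563*(-83))) = (79 + 46729)/(4*(-280 + 46729)) = (¼)*46808/46449 = (¼)*(1/46449)*46808 = 11702/46449 ≈ 0.25193)
D - o = 11702/46449 - 1*(-204610) = 11702/46449 + 204610 = 9503941592/46449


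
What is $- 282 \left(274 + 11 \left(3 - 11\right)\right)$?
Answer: $-52452$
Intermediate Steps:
$- 282 \left(274 + 11 \left(3 - 11\right)\right) = - 282 \left(274 + 11 \left(-8\right)\right) = - 282 \left(274 - 88\right) = \left(-282\right) 186 = -52452$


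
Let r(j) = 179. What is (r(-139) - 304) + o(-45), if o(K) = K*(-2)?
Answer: -35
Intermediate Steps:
o(K) = -2*K
(r(-139) - 304) + o(-45) = (179 - 304) - 2*(-45) = -125 + 90 = -35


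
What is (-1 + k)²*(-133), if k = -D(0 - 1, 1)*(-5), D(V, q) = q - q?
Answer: -133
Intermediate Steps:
D(V, q) = 0
k = 0 (k = -1*0*(-5) = 0*(-5) = 0)
(-1 + k)²*(-133) = (-1 + 0)²*(-133) = (-1)²*(-133) = 1*(-133) = -133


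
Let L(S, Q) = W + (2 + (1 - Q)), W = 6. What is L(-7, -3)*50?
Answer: 600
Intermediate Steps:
L(S, Q) = 9 - Q (L(S, Q) = 6 + (2 + (1 - Q)) = 6 + (3 - Q) = 9 - Q)
L(-7, -3)*50 = (9 - 1*(-3))*50 = (9 + 3)*50 = 12*50 = 600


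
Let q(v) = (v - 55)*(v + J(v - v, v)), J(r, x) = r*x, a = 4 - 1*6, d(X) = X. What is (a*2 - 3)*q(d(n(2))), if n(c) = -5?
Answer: -2100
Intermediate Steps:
a = -2 (a = 4 - 6 = -2)
q(v) = v*(-55 + v) (q(v) = (v - 55)*(v + (v - v)*v) = (-55 + v)*(v + 0*v) = (-55 + v)*(v + 0) = (-55 + v)*v = v*(-55 + v))
(a*2 - 3)*q(d(n(2))) = (-2*2 - 3)*(-5*(-55 - 5)) = (-4 - 3)*(-5*(-60)) = -7*300 = -2100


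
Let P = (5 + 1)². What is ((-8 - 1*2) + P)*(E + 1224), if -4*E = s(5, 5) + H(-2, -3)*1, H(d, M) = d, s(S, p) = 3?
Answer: 63635/2 ≈ 31818.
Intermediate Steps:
P = 36 (P = 6² = 36)
E = -¼ (E = -(3 - 2*1)/4 = -(3 - 2)/4 = -¼*1 = -¼ ≈ -0.25000)
((-8 - 1*2) + P)*(E + 1224) = ((-8 - 1*2) + 36)*(-¼ + 1224) = ((-8 - 2) + 36)*(4895/4) = (-10 + 36)*(4895/4) = 26*(4895/4) = 63635/2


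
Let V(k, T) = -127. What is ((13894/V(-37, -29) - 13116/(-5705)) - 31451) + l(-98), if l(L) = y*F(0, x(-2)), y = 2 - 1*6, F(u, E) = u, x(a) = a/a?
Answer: -22864949823/724535 ≈ -31558.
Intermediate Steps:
x(a) = 1
y = -4 (y = 2 - 6 = -4)
l(L) = 0 (l(L) = -4*0 = 0)
((13894/V(-37, -29) - 13116/(-5705)) - 31451) + l(-98) = ((13894/(-127) - 13116/(-5705)) - 31451) + 0 = ((13894*(-1/127) - 13116*(-1/5705)) - 31451) + 0 = ((-13894/127 + 13116/5705) - 31451) + 0 = (-77599538/724535 - 31451) + 0 = -22864949823/724535 + 0 = -22864949823/724535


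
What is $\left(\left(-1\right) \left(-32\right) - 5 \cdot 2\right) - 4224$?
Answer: $-4202$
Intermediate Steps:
$\left(\left(-1\right) \left(-32\right) - 5 \cdot 2\right) - 4224 = \left(32 - 10\right) - 4224 = 22 - 4224 = -4202$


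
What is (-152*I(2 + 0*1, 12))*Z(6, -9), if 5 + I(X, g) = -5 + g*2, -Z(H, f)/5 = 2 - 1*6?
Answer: -42560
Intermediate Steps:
Z(H, f) = 20 (Z(H, f) = -5*(2 - 1*6) = -5*(2 - 6) = -5*(-4) = 20)
I(X, g) = -10 + 2*g (I(X, g) = -5 + (-5 + g*2) = -5 + (-5 + 2*g) = -10 + 2*g)
(-152*I(2 + 0*1, 12))*Z(6, -9) = -152*(-10 + 2*12)*20 = -152*(-10 + 24)*20 = -152*14*20 = -2128*20 = -42560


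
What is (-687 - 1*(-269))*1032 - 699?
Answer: -432075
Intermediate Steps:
(-687 - 1*(-269))*1032 - 699 = (-687 + 269)*1032 - 699 = -418*1032 - 699 = -431376 - 699 = -432075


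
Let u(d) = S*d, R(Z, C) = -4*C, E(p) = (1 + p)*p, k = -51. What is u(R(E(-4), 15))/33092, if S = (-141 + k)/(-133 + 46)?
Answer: -960/239917 ≈ -0.0040014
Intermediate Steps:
E(p) = p*(1 + p)
S = 64/29 (S = (-141 - 51)/(-133 + 46) = -192/(-87) = -192*(-1/87) = 64/29 ≈ 2.2069)
u(d) = 64*d/29
u(R(E(-4), 15))/33092 = (64*(-4*15)/29)/33092 = ((64/29)*(-60))*(1/33092) = -3840/29*1/33092 = -960/239917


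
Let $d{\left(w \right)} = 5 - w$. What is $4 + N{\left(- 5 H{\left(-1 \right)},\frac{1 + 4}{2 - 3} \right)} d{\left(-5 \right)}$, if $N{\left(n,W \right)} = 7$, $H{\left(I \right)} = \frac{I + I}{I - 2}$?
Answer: $74$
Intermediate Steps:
$H{\left(I \right)} = \frac{2 I}{-2 + I}$
$4 + N{\left(- 5 H{\left(-1 \right)},\frac{1 + 4}{2 - 3} \right)} d{\left(-5 \right)} = 4 + 7 \left(5 - -5\right) = 4 + 7 \left(5 + 5\right) = 4 + 7 \cdot 10 = 4 + 70 = 74$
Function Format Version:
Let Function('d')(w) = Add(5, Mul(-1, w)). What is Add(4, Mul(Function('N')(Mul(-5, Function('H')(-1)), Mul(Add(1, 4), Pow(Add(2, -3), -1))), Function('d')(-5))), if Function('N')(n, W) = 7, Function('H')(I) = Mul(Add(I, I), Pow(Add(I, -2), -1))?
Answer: 74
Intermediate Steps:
Function('H')(I) = Mul(2, I, Pow(Add(-2, I), -1)) (Function('H')(I) = Mul(Mul(2, I), Pow(Add(-2, I), -1)) = Mul(2, I, Pow(Add(-2, I), -1)))
Add(4, Mul(Function('N')(Mul(-5, Function('H')(-1)), Mul(Add(1, 4), Pow(Add(2, -3), -1))), Function('d')(-5))) = Add(4, Mul(7, Add(5, Mul(-1, -5)))) = Add(4, Mul(7, Add(5, 5))) = Add(4, Mul(7, 10)) = Add(4, 70) = 74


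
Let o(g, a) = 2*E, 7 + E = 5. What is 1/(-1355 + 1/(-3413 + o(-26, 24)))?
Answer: -3417/4630036 ≈ -0.00073801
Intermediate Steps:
E = -2 (E = -7 + 5 = -2)
o(g, a) = -4 (o(g, a) = 2*(-2) = -4)
1/(-1355 + 1/(-3413 + o(-26, 24))) = 1/(-1355 + 1/(-3413 - 4)) = 1/(-1355 + 1/(-3417)) = 1/(-1355 - 1/3417) = 1/(-4630036/3417) = -3417/4630036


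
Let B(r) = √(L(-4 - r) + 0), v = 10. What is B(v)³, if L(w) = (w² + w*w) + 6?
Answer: 398*√398 ≈ 7940.1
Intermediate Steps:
L(w) = 6 + 2*w² (L(w) = (w² + w²) + 6 = 2*w² + 6 = 6 + 2*w²)
B(r) = √(6 + 2*(-4 - r)²) (B(r) = √((6 + 2*(-4 - r)²) + 0) = √(6 + 2*(-4 - r)²))
B(v)³ = (√(6 + 2*(4 + 10)²))³ = (√(6 + 2*14²))³ = (√(6 + 2*196))³ = (√(6 + 392))³ = (√398)³ = 398*√398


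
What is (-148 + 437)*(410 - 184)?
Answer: 65314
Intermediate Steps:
(-148 + 437)*(410 - 184) = 289*226 = 65314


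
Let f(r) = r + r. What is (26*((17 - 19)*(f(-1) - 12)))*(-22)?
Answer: -16016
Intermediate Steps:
f(r) = 2*r
(26*((17 - 19)*(f(-1) - 12)))*(-22) = (26*((17 - 19)*(2*(-1) - 12)))*(-22) = (26*(-2*(-2 - 12)))*(-22) = (26*(-2*(-14)))*(-22) = (26*28)*(-22) = 728*(-22) = -16016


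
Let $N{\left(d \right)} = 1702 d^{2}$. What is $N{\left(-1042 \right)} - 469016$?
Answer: $1847501312$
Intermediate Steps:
$N{\left(-1042 \right)} - 469016 = 1702 \left(-1042\right)^{2} - 469016 = 1702 \cdot 1085764 - 469016 = 1847970328 - 469016 = 1847501312$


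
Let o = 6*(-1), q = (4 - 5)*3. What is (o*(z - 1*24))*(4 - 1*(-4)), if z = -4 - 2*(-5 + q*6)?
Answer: -864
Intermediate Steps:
q = -3 (q = -1*3 = -3)
o = -6
z = 42 (z = -4 - 2*(-5 - 3*6) = -4 - 2*(-5 - 18) = -4 - 2*(-23) = -4 + 46 = 42)
(o*(z - 1*24))*(4 - 1*(-4)) = (-6*(42 - 1*24))*(4 - 1*(-4)) = (-6*(42 - 24))*(4 + 4) = -6*18*8 = -108*8 = -864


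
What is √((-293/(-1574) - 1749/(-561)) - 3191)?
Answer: 15*I*√10143824010/26758 ≈ 56.46*I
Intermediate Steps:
√((-293/(-1574) - 1749/(-561)) - 3191) = √((-293*(-1/1574) - 1749*(-1/561)) - 3191) = √((293/1574 + 53/17) - 3191) = √(88403/26758 - 3191) = √(-85296375/26758) = 15*I*√10143824010/26758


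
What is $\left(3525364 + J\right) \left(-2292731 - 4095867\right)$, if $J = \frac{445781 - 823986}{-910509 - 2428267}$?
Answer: $- \frac{37598180439911494031}{1669388} \approx -2.2522 \cdot 10^{13}$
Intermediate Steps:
$J = \frac{378205}{3338776}$ ($J = - \frac{378205}{-3338776} = \left(-378205\right) \left(- \frac{1}{3338776}\right) = \frac{378205}{3338776} \approx 0.11328$)
$\left(3525364 + J\right) \left(-2292731 - 4095867\right) = \left(3525364 + \frac{378205}{3338776}\right) \left(-2292731 - 4095867\right) = \frac{11770401092669}{3338776} \left(-6388598\right) = - \frac{37598180439911494031}{1669388}$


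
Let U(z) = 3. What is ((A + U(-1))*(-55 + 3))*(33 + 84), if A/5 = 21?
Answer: -657072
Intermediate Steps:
A = 105 (A = 5*21 = 105)
((A + U(-1))*(-55 + 3))*(33 + 84) = ((105 + 3)*(-55 + 3))*(33 + 84) = (108*(-52))*117 = -5616*117 = -657072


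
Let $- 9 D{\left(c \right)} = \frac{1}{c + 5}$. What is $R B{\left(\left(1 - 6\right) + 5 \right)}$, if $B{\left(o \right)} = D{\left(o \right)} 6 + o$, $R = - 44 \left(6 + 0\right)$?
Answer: $\frac{176}{5} \approx 35.2$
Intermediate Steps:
$D{\left(c \right)} = - \frac{1}{9 \left(5 + c\right)}$ ($D{\left(c \right)} = - \frac{1}{9 \left(c + 5\right)} = - \frac{1}{9 \left(5 + c\right)}$)
$R = -264$ ($R = \left(-44\right) 6 = -264$)
$B{\left(o \right)} = o - \frac{6}{45 + 9 o}$ ($B{\left(o \right)} = - \frac{1}{45 + 9 o} 6 + o = - \frac{6}{45 + 9 o} + o = o - \frac{6}{45 + 9 o}$)
$R B{\left(\left(1 - 6\right) + 5 \right)} = - 264 \frac{- \frac{2}{3} + \left(\left(1 - 6\right) + 5\right) \left(5 + \left(\left(1 - 6\right) + 5\right)\right)}{5 + \left(\left(1 - 6\right) + 5\right)} = - 264 \frac{- \frac{2}{3} + \left(-5 + 5\right) \left(5 + \left(-5 + 5\right)\right)}{5 + \left(-5 + 5\right)} = - 264 \frac{- \frac{2}{3} + 0 \left(5 + 0\right)}{5 + 0} = - 264 \frac{- \frac{2}{3} + 0 \cdot 5}{5} = - 264 \frac{- \frac{2}{3} + 0}{5} = - 264 \cdot \frac{1}{5} \left(- \frac{2}{3}\right) = \left(-264\right) \left(- \frac{2}{15}\right) = \frac{176}{5}$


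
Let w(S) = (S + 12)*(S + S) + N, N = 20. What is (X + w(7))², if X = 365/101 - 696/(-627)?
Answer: 37661431145881/445589881 ≈ 84520.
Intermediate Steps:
X = 99717/21109 (X = 365*(1/101) - 696*(-1/627) = 365/101 + 232/209 = 99717/21109 ≈ 4.7239)
w(S) = 20 + 2*S*(12 + S) (w(S) = (S + 12)*(S + S) + 20 = (12 + S)*(2*S) + 20 = 2*S*(12 + S) + 20 = 20 + 2*S*(12 + S))
(X + w(7))² = (99717/21109 + (20 + 2*7² + 24*7))² = (99717/21109 + (20 + 2*49 + 168))² = (99717/21109 + (20 + 98 + 168))² = (99717/21109 + 286)² = (6136891/21109)² = 37661431145881/445589881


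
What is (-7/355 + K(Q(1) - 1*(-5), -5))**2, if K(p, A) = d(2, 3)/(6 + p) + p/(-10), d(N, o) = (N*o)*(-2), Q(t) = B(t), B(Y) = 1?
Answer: 13225/5041 ≈ 2.6235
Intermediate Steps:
Q(t) = 1
d(N, o) = -2*N*o
K(p, A) = -12/(6 + p) - p/10 (K(p, A) = (-2*2*3)/(6 + p) + p/(-10) = -12/(6 + p) + p*(-1/10) = -12/(6 + p) - p/10)
(-7/355 + K(Q(1) - 1*(-5), -5))**2 = (-7/355 + (-120 - (1 - 1*(-5))**2 - 6*(1 - 1*(-5)))/(10*(6 + (1 - 1*(-5)))))**2 = (-7*1/355 + (-120 - (1 + 5)**2 - 6*(1 + 5))/(10*(6 + (1 + 5))))**2 = (-7/355 + (-120 - 1*6**2 - 6*6)/(10*(6 + 6)))**2 = (-7/355 + (1/10)*(-120 - 1*36 - 36)/12)**2 = (-7/355 + (1/10)*(1/12)*(-120 - 36 - 36))**2 = (-7/355 + (1/10)*(1/12)*(-192))**2 = (-7/355 - 8/5)**2 = (-115/71)**2 = 13225/5041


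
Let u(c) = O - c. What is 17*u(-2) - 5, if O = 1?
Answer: 46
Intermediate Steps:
u(c) = 1 - c
17*u(-2) - 5 = 17*(1 - 1*(-2)) - 5 = 17*(1 + 2) - 5 = 17*3 - 5 = 51 - 5 = 46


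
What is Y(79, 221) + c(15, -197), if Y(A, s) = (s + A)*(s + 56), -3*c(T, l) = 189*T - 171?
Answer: 82212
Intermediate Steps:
c(T, l) = 57 - 63*T (c(T, l) = -(189*T - 171)/3 = -(-171 + 189*T)/3 = 57 - 63*T)
Y(A, s) = (56 + s)*(A + s) (Y(A, s) = (A + s)*(56 + s) = (56 + s)*(A + s))
Y(79, 221) + c(15, -197) = (221² + 56*79 + 56*221 + 79*221) + (57 - 63*15) = (48841 + 4424 + 12376 + 17459) + (57 - 945) = 83100 - 888 = 82212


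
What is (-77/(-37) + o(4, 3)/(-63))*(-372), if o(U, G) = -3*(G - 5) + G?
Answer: -186744/259 ≈ -721.02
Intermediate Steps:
o(U, G) = 15 - 2*G (o(U, G) = -3*(-5 + G) + G = (15 - 3*G) + G = 15 - 2*G)
(-77/(-37) + o(4, 3)/(-63))*(-372) = (-77/(-37) + (15 - 2*3)/(-63))*(-372) = (-77*(-1/37) + (15 - 6)*(-1/63))*(-372) = (77/37 + 9*(-1/63))*(-372) = (77/37 - 1/7)*(-372) = (502/259)*(-372) = -186744/259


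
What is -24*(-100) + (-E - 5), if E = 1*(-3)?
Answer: 2398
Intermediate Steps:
E = -3
-24*(-100) + (-E - 5) = -24*(-100) + (-1*(-3) - 5) = 2400 + (3 - 5) = 2400 - 2 = 2398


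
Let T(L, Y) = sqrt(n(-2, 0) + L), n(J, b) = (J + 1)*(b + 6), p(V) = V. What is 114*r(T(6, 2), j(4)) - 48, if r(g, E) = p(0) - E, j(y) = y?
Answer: -504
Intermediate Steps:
n(J, b) = (1 + J)*(6 + b)
T(L, Y) = sqrt(-6 + L) (T(L, Y) = sqrt((6 + 0 + 6*(-2) - 2*0) + L) = sqrt((6 + 0 - 12 + 0) + L) = sqrt(-6 + L))
r(g, E) = -E (r(g, E) = 0 - E = -E)
114*r(T(6, 2), j(4)) - 48 = 114*(-1*4) - 48 = 114*(-4) - 48 = -456 - 48 = -504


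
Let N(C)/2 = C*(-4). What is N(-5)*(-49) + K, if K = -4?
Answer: -1964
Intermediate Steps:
N(C) = -8*C (N(C) = 2*(C*(-4)) = 2*(-4*C) = -8*C)
N(-5)*(-49) + K = -8*(-5)*(-49) - 4 = 40*(-49) - 4 = -1960 - 4 = -1964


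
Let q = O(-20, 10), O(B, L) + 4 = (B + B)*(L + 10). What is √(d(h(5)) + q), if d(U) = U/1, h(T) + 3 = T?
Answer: I*√802 ≈ 28.32*I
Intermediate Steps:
h(T) = -3 + T
O(B, L) = -4 + 2*B*(10 + L) (O(B, L) = -4 + (B + B)*(L + 10) = -4 + (2*B)*(10 + L) = -4 + 2*B*(10 + L))
d(U) = U (d(U) = U*1 = U)
q = -804 (q = -4 + 20*(-20) + 2*(-20)*10 = -4 - 400 - 400 = -804)
√(d(h(5)) + q) = √((-3 + 5) - 804) = √(2 - 804) = √(-802) = I*√802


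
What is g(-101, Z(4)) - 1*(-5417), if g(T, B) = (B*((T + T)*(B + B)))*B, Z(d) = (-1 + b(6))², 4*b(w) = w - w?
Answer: 5013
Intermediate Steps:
b(w) = 0 (b(w) = (w - w)/4 = (¼)*0 = 0)
Z(d) = 1 (Z(d) = (-1 + 0)² = (-1)² = 1)
g(T, B) = 4*T*B³ (g(T, B) = (B*((2*T)*(2*B)))*B = (B*(4*B*T))*B = (4*T*B²)*B = 4*T*B³)
g(-101, Z(4)) - 1*(-5417) = 4*(-101)*1³ - 1*(-5417) = 4*(-101)*1 + 5417 = -404 + 5417 = 5013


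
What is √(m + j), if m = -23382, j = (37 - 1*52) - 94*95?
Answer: I*√32327 ≈ 179.8*I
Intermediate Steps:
j = -8945 (j = (37 - 52) - 8930 = -15 - 8930 = -8945)
√(m + j) = √(-23382 - 8945) = √(-32327) = I*√32327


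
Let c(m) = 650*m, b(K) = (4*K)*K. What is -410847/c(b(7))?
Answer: -410847/127400 ≈ -3.2249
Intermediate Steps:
b(K) = 4*K²
-410847/c(b(7)) = -410847/(650*(4*7²)) = -410847/(650*(4*49)) = -410847/(650*196) = -410847/127400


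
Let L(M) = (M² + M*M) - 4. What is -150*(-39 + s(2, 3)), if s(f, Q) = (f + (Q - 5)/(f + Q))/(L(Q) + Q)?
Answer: 99210/17 ≈ 5835.9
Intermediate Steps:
L(M) = -4 + 2*M² (L(M) = (M² + M²) - 4 = 2*M² - 4 = -4 + 2*M²)
s(f, Q) = (f + (-5 + Q)/(Q + f))/(-4 + Q + 2*Q²) (s(f, Q) = (f + (Q - 5)/(f + Q))/((-4 + 2*Q²) + Q) = (f + (-5 + Q)/(Q + f))/(-4 + Q + 2*Q²))
-150*(-39 + s(2, 3)) = -150*(-39 + (-5 + 3 + 2² + 3*2)/(3² + 3*2 + 2*3*(-2 + 3²) + 2*2*(-2 + 3²))) = -150*(-39 + (-5 + 3 + 4 + 6)/(9 + 6 + 2*3*(-2 + 9) + 2*2*(-2 + 9))) = -150*(-39 + 8/(9 + 6 + 2*3*7 + 2*2*7)) = -150*(-39 + 8/(9 + 6 + 42 + 28)) = -150*(-39 + 8/85) = -150*(-3307/85) = 99210/17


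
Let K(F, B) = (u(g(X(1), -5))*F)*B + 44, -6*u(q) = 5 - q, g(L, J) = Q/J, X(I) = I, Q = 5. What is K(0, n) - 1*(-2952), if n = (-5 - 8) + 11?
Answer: 2996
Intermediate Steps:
g(L, J) = 5/J
u(q) = -⅚ + q/6 (u(q) = -(5 - q)/6 = -⅚ + q/6)
n = -2 (n = -13 + 11 = -2)
K(F, B) = 44 - B*F (K(F, B) = ((-⅚ + (5/(-5))/6)*F)*B + 44 = ((-⅚ + (5*(-⅕))/6)*F)*B + 44 = ((-⅚ + (⅙)*(-1))*F)*B + 44 = ((-⅚ - ⅙)*F)*B + 44 = (-F)*B + 44 = -B*F + 44 = 44 - B*F)
K(0, n) - 1*(-2952) = (44 - 1*(-2)*0) - 1*(-2952) = (44 + 0) + 2952 = 44 + 2952 = 2996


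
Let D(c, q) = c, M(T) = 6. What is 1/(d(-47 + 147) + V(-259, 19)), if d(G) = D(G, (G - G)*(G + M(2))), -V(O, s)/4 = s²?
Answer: -1/1344 ≈ -0.00074405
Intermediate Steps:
V(O, s) = -4*s²
d(G) = G
1/(d(-47 + 147) + V(-259, 19)) = 1/((-47 + 147) - 4*19²) = 1/(100 - 4*361) = 1/(100 - 1444) = 1/(-1344) = -1/1344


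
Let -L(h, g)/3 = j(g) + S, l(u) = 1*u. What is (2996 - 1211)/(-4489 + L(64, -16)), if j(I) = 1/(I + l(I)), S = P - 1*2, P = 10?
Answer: -57120/144413 ≈ -0.39553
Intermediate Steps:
l(u) = u
S = 8 (S = 10 - 1*2 = 10 - 2 = 8)
j(I) = 1/(2*I) (j(I) = 1/(I + I) = 1/(2*I))
L(h, g) = -24 - 3/(2*g) (L(h, g) = -3*(1/(2*g) + 8) = -3*(8 + 1/(2*g)) = -24 - 3/(2*g))
(2996 - 1211)/(-4489 + L(64, -16)) = (2996 - 1211)/(-4489 + (-24 - 3/2/(-16))) = 1785/(-4489 + (-24 - 3/2*(-1/16))) = 1785/(-4489 + (-24 + 3/32)) = 1785/(-4489 - 765/32) = 1785/(-144413/32) = 1785*(-32/144413) = -57120/144413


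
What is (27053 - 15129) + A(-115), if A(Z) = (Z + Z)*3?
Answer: 11234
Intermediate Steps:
A(Z) = 6*Z (A(Z) = (2*Z)*3 = 6*Z)
(27053 - 15129) + A(-115) = (27053 - 15129) + 6*(-115) = 11924 - 690 = 11234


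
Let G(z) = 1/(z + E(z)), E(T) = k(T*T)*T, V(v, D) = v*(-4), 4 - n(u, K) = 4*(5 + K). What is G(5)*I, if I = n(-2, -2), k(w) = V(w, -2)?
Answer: 8/495 ≈ 0.016162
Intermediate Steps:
n(u, K) = -16 - 4*K (n(u, K) = 4 - 4*(5 + K) = 4 - (20 + 4*K) = 4 + (-20 - 4*K) = -16 - 4*K)
V(v, D) = -4*v
k(w) = -4*w
I = -8 (I = -16 - 4*(-2) = -16 + 8 = -8)
E(T) = -4*T**3 (E(T) = (-4*T*T)*T = (-4*T**2)*T = -4*T**3)
G(z) = 1/(z - 4*z**3)
G(5)*I = -8/(5 - 4*5**3) = -8/(5 - 4*125) = -8/(5 - 500) = -8/(-495) = -1/495*(-8) = 8/495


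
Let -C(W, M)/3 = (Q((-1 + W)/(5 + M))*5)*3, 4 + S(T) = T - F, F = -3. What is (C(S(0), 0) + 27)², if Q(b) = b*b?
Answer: 9801/25 ≈ 392.04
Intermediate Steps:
Q(b) = b²
S(T) = -1 + T (S(T) = -4 + (T - 1*(-3)) = -4 + (T + 3) = -4 + (3 + T) = -1 + T)
C(W, M) = -45*(-1 + W)²/(5 + M)² (C(W, M) = -3*((-1 + W)/(5 + M))²*5*3 = -3*((-1 + W)²/(5 + M)²)*5*3 = -3*5*(-1 + W)²/(5 + M)²*3 = -45*(-1 + W)²/(5 + M)²)
(C(S(0), 0) + 27)² = (-45*(-1 + (-1 + 0))²/(5 + 0)² + 27)² = (-45*(-1 - 1)²/5² + 27)² = (-45*(-2)²*1/25 + 27)² = (-45*4*1/25 + 27)² = (-36/5 + 27)² = (99/5)² = 9801/25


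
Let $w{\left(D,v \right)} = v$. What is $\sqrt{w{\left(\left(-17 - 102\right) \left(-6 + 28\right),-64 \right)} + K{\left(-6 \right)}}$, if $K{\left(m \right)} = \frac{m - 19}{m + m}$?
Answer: $\frac{i \sqrt{2229}}{6} \approx 7.8687 i$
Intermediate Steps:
$K{\left(m \right)} = \frac{-19 + m}{2 m}$
$\sqrt{w{\left(\left(-17 - 102\right) \left(-6 + 28\right),-64 \right)} + K{\left(-6 \right)}} = \sqrt{-64 + \frac{-19 - 6}{2 \left(-6\right)}} = \sqrt{-64 + \frac{1}{2} \left(- \frac{1}{6}\right) \left(-25\right)} = \sqrt{-64 + \frac{25}{12}} = \sqrt{- \frac{743}{12}} = \frac{i \sqrt{2229}}{6}$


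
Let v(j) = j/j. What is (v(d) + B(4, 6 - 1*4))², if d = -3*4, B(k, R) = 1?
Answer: 4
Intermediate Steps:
d = -12
v(j) = 1
(v(d) + B(4, 6 - 1*4))² = (1 + 1)² = 2² = 4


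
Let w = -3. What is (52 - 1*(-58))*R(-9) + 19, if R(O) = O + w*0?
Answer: -971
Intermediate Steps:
R(O) = O (R(O) = O - 3*0 = O + 0 = O)
(52 - 1*(-58))*R(-9) + 19 = (52 - 1*(-58))*(-9) + 19 = (52 + 58)*(-9) + 19 = 110*(-9) + 19 = -990 + 19 = -971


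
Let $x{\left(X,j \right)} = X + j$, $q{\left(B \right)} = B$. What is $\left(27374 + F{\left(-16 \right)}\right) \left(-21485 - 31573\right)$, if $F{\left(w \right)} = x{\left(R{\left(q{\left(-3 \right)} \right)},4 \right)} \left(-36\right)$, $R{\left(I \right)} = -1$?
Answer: $-1446679428$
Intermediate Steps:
$F{\left(w \right)} = -108$ ($F{\left(w \right)} = \left(-1 + 4\right) \left(-36\right) = 3 \left(-36\right) = -108$)
$\left(27374 + F{\left(-16 \right)}\right) \left(-21485 - 31573\right) = \left(27374 - 108\right) \left(-21485 - 31573\right) = 27266 \left(-53058\right) = -1446679428$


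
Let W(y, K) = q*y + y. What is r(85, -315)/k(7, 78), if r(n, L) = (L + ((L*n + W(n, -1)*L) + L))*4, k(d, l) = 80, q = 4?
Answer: -8064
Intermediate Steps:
W(y, K) = 5*y (W(y, K) = 4*y + y = 5*y)
r(n, L) = 8*L + 24*L*n (r(n, L) = (L + ((L*n + (5*n)*L) + L))*4 = (L + ((L*n + 5*L*n) + L))*4 = (L + (6*L*n + L))*4 = (L + (L + 6*L*n))*4 = (2*L + 6*L*n)*4 = 8*L + 24*L*n)
r(85, -315)/k(7, 78) = (8*(-315)*(1 + 3*85))/80 = (8*(-315)*(1 + 255))*(1/80) = (8*(-315)*256)*(1/80) = -645120*1/80 = -8064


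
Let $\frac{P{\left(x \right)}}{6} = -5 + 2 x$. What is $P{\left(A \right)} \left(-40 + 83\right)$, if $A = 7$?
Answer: $2322$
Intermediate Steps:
$P{\left(x \right)} = -30 + 12 x$ ($P{\left(x \right)} = 6 \left(-5 + 2 x\right) = -30 + 12 x$)
$P{\left(A \right)} \left(-40 + 83\right) = \left(-30 + 12 \cdot 7\right) \left(-40 + 83\right) = \left(-30 + 84\right) 43 = 54 \cdot 43 = 2322$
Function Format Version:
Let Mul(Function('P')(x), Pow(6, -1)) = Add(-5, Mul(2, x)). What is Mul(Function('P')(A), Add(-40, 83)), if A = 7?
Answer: 2322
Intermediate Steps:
Function('P')(x) = Add(-30, Mul(12, x)) (Function('P')(x) = Mul(6, Add(-5, Mul(2, x))) = Add(-30, Mul(12, x)))
Mul(Function('P')(A), Add(-40, 83)) = Mul(Add(-30, Mul(12, 7)), Add(-40, 83)) = Mul(Add(-30, 84), 43) = Mul(54, 43) = 2322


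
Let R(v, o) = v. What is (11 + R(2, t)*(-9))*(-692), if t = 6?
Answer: 4844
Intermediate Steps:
(11 + R(2, t)*(-9))*(-692) = (11 + 2*(-9))*(-692) = (11 - 18)*(-692) = -7*(-692) = 4844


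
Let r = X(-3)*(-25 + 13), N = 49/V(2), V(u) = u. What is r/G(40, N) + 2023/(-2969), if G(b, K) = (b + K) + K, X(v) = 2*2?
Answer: -322559/264241 ≈ -1.2207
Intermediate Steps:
X(v) = 4
N = 49/2 ≈ 24.500
r = -48 (r = 4*(-25 + 13) = 4*(-12) = -48)
G(b, K) = b + 2*K (G(b, K) = (K + b) + K = b + 2*K)
r/G(40, N) + 2023/(-2969) = -48/(40 + 2*(49/2)) + 2023/(-2969) = -48/(40 + 49) + 2023*(-1/2969) = -48/89 - 2023/2969 = -322559/264241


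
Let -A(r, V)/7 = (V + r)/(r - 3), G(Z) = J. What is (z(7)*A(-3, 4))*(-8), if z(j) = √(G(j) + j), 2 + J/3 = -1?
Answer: -28*I*√2/3 ≈ -13.199*I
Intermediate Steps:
J = -9 (J = -6 + 3*(-1) = -6 - 3 = -9)
G(Z) = -9
A(r, V) = -7*(V + r)/(-3 + r) (A(r, V) = -7*(V + r)/(r - 3) = -7*(V + r)/(-3 + r))
z(j) = √(-9 + j)
(z(7)*A(-3, 4))*(-8) = (√(-9 + 7)*(7*(-1*4 - 1*(-3))/(-3 - 3)))*(-8) = (√(-2)*(7*(-4 + 3)/(-6)))*(-8) = ((I*√2)*(7*(-⅙)*(-1)))*(-8) = ((I*√2)*(7/6))*(-8) = (7*I*√2/6)*(-8) = -28*I*√2/3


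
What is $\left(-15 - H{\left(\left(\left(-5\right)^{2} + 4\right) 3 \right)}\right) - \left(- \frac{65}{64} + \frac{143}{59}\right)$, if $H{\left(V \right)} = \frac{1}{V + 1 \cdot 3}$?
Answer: $- \frac{2789953}{169920} \approx -16.419$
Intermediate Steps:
$H{\left(V \right)} = \frac{1}{3 + V}$ ($H{\left(V \right)} = \frac{1}{V + 3} = \frac{1}{3 + V}$)
$\left(-15 - H{\left(\left(\left(-5\right)^{2} + 4\right) 3 \right)}\right) - \left(- \frac{65}{64} + \frac{143}{59}\right) = \left(-15 - \frac{1}{3 + \left(\left(-5\right)^{2} + 4\right) 3}\right) - \left(- \frac{65}{64} + \frac{143}{59}\right) = \left(-15 - \frac{1}{3 + \left(25 + 4\right) 3}\right) - \frac{5317}{3776} = \left(-15 - \frac{1}{3 + 29 \cdot 3}\right) + \left(- \frac{143}{59} + \frac{65}{64}\right) = \left(-15 - \frac{1}{3 + 87}\right) - \frac{5317}{3776} = \left(-15 - \frac{1}{90}\right) - \frac{5317}{3776} = - \frac{1351}{90} - \frac{5317}{3776} = - \frac{2789953}{169920}$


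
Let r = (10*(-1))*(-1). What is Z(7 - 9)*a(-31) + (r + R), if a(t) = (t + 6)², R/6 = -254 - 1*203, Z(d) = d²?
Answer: -232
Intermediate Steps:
r = 10 (r = -10*(-1) = 10)
R = -2742 (R = 6*(-254 - 1*203) = 6*(-254 - 203) = 6*(-457) = -2742)
a(t) = (6 + t)²
Z(7 - 9)*a(-31) + (r + R) = (7 - 9)²*(6 - 31)² + (10 - 2742) = (-2)²*(-25)² - 2732 = 4*625 - 2732 = 2500 - 2732 = -232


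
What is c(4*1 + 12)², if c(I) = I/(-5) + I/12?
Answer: 784/225 ≈ 3.4844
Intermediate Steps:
c(I) = -7*I/60 (c(I) = I*(-⅕) + I*(1/12) = -I/5 + I/12 = -7*I/60)
c(4*1 + 12)² = (-7*(4*1 + 12)/60)² = (-7*(4 + 12)/60)² = (-7/60*16)² = (-28/15)² = 784/225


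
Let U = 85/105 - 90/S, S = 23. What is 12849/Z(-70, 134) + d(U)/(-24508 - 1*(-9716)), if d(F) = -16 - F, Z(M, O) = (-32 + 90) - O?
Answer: -22949917415/135746184 ≈ -169.06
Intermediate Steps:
Z(M, O) = 58 - O
U = -1499/483 (U = 85/105 - 90/23 = 85*(1/105) - 90*1/23 = 17/21 - 90/23 = -1499/483 ≈ -3.1035)
12849/Z(-70, 134) + d(U)/(-24508 - 1*(-9716)) = 12849/(58 - 1*134) + (-16 - 1*(-1499/483))/(-24508 - 1*(-9716)) = 12849/(58 - 134) + (-16 + 1499/483)/(-24508 + 9716) = 12849/(-76) - 6229/483/(-14792) = 12849*(-1/76) - 6229/483*(-1/14792) = -12849/76 + 6229/7144536 = -22949917415/135746184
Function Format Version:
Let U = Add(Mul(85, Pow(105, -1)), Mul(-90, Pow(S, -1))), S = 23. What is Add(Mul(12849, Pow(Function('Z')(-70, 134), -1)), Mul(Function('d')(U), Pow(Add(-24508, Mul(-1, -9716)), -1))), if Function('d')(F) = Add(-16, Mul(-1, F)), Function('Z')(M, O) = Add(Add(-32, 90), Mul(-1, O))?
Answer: Rational(-22949917415, 135746184) ≈ -169.06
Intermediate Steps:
Function('Z')(M, O) = Add(58, Mul(-1, O))
U = Rational(-1499, 483) (U = Add(Mul(85, Pow(105, -1)), Mul(-90, Pow(23, -1))) = Add(Mul(85, Rational(1, 105)), Mul(-90, Rational(1, 23))) = Add(Rational(17, 21), Rational(-90, 23)) = Rational(-1499, 483) ≈ -3.1035)
Add(Mul(12849, Pow(Function('Z')(-70, 134), -1)), Mul(Function('d')(U), Pow(Add(-24508, Mul(-1, -9716)), -1))) = Add(Mul(12849, Pow(Add(58, Mul(-1, 134)), -1)), Mul(Add(-16, Mul(-1, Rational(-1499, 483))), Pow(Add(-24508, Mul(-1, -9716)), -1))) = Add(Mul(12849, Pow(Add(58, -134), -1)), Mul(Add(-16, Rational(1499, 483)), Pow(Add(-24508, 9716), -1))) = Add(Mul(12849, Pow(-76, -1)), Mul(Rational(-6229, 483), Pow(-14792, -1))) = Add(Mul(12849, Rational(-1, 76)), Mul(Rational(-6229, 483), Rational(-1, 14792))) = Add(Rational(-12849, 76), Rational(6229, 7144536)) = Rational(-22949917415, 135746184)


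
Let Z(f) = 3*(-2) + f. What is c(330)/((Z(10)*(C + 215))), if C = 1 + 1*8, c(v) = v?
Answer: 165/448 ≈ 0.36830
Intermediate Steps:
Z(f) = -6 + f
C = 9 (C = 1 + 8 = 9)
c(330)/((Z(10)*(C + 215))) = 330/(((-6 + 10)*(9 + 215))) = 330/((4*224)) = 330/896 = 330*(1/896) = 165/448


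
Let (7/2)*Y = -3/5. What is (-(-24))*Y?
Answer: -144/35 ≈ -4.1143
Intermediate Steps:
Y = -6/35 (Y = 2*(-3/5)/7 = 2*(-3*⅕)/7 = (2/7)*(-⅗) = -6/35 ≈ -0.17143)
(-(-24))*Y = -(-24)*(-6/35) = -6*(-4)*(-6/35) = 24*(-6/35) = -144/35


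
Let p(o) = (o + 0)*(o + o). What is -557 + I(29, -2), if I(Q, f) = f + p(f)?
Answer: -551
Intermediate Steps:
p(o) = 2*o² (p(o) = o*(2*o) = 2*o²)
I(Q, f) = f + 2*f²
-557 + I(29, -2) = -557 - 2*(1 + 2*(-2)) = -557 - 2*(1 - 4) = -557 - 2*(-3) = -557 + 6 = -551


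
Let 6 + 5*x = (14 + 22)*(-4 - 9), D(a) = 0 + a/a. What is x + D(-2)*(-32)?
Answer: -634/5 ≈ -126.80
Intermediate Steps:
D(a) = 1 (D(a) = 0 + 1 = 1)
x = -474/5 (x = -6/5 + ((14 + 22)*(-4 - 9))/5 = -6/5 + (36*(-13))/5 = -6/5 + (1/5)*(-468) = -6/5 - 468/5 = -474/5 ≈ -94.800)
x + D(-2)*(-32) = -474/5 + 1*(-32) = -474/5 - 32 = -634/5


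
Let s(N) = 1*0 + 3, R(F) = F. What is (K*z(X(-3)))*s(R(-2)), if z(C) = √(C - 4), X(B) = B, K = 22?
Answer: 66*I*√7 ≈ 174.62*I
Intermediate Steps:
z(C) = √(-4 + C)
s(N) = 3 (s(N) = 0 + 3 = 3)
(K*z(X(-3)))*s(R(-2)) = (22*√(-4 - 3))*3 = (22*√(-7))*3 = (22*(I*√7))*3 = (22*I*√7)*3 = 66*I*√7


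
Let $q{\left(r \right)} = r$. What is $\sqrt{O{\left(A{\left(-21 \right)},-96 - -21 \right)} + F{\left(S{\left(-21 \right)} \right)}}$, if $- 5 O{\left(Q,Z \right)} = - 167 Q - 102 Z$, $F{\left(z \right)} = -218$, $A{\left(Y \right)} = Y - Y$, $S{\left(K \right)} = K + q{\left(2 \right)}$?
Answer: $2 i \sqrt{437} \approx 41.809 i$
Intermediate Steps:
$S{\left(K \right)} = 2 + K$ ($S{\left(K \right)} = K + 2 = 2 + K$)
$A{\left(Y \right)} = 0$
$O{\left(Q,Z \right)} = \frac{102 Z}{5} + \frac{167 Q}{5}$ ($O{\left(Q,Z \right)} = - \frac{- 167 Q - 102 Z}{5} = \frac{102 Z}{5} + \frac{167 Q}{5}$)
$\sqrt{O{\left(A{\left(-21 \right)},-96 - -21 \right)} + F{\left(S{\left(-21 \right)} \right)}} = \sqrt{\left(\frac{102 \left(-96 - -21\right)}{5} + \frac{167}{5} \cdot 0\right) - 218} = \sqrt{\left(\frac{102 \left(-96 + 21\right)}{5} + 0\right) - 218} = \sqrt{\left(\frac{102}{5} \left(-75\right) + 0\right) - 218} = \sqrt{\left(-1530 + 0\right) - 218} = \sqrt{-1530 - 218} = \sqrt{-1748} = 2 i \sqrt{437}$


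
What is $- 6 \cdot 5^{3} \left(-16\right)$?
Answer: $12000$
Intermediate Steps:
$- 6 \cdot 5^{3} \left(-16\right) = \left(-6\right) 125 \left(-16\right) = \left(-750\right) \left(-16\right) = 12000$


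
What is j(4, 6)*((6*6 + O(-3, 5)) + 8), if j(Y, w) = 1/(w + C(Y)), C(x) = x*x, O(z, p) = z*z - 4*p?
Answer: 3/2 ≈ 1.5000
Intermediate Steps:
O(z, p) = z² - 4*p
C(x) = x²
j(Y, w) = 1/(w + Y²)
j(4, 6)*((6*6 + O(-3, 5)) + 8) = ((6*6 + ((-3)² - 4*5)) + 8)/(6 + 4²) = ((36 + (9 - 20)) + 8)/(6 + 16) = ((36 - 11) + 8)/22 = (25 + 8)/22 = (1/22)*33 = 3/2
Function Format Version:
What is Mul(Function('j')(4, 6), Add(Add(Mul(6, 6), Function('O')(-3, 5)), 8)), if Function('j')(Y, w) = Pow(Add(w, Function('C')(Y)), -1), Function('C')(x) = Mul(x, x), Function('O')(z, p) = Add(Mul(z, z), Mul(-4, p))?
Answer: Rational(3, 2) ≈ 1.5000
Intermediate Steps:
Function('O')(z, p) = Add(Pow(z, 2), Mul(-4, p))
Function('C')(x) = Pow(x, 2)
Function('j')(Y, w) = Pow(Add(w, Pow(Y, 2)), -1)
Mul(Function('j')(4, 6), Add(Add(Mul(6, 6), Function('O')(-3, 5)), 8)) = Mul(Pow(Add(6, Pow(4, 2)), -1), Add(Add(Mul(6, 6), Add(Pow(-3, 2), Mul(-4, 5))), 8)) = Mul(Pow(Add(6, 16), -1), Add(Add(36, Add(9, -20)), 8)) = Mul(Pow(22, -1), Add(Add(36, -11), 8)) = Mul(Rational(1, 22), Add(25, 8)) = Mul(Rational(1, 22), 33) = Rational(3, 2)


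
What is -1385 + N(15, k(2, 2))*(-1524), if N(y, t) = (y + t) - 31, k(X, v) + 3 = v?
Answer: 24523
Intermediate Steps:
k(X, v) = -3 + v
N(y, t) = -31 + t + y (N(y, t) = (t + y) - 31 = -31 + t + y)
-1385 + N(15, k(2, 2))*(-1524) = -1385 + (-31 + (-3 + 2) + 15)*(-1524) = -1385 + (-31 - 1 + 15)*(-1524) = -1385 - 17*(-1524) = -1385 + 25908 = 24523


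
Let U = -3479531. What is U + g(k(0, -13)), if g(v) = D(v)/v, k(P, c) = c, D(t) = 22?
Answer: -45233925/13 ≈ -3.4795e+6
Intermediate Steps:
g(v) = 22/v
U + g(k(0, -13)) = -3479531 + 22/(-13) = -3479531 + 22*(-1/13) = -3479531 - 22/13 = -45233925/13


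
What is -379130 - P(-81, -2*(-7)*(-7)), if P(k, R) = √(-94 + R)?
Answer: -379130 - 8*I*√3 ≈ -3.7913e+5 - 13.856*I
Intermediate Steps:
-379130 - P(-81, -2*(-7)*(-7)) = -379130 - √(-94 - 2*(-7)*(-7)) = -379130 - √(-94 + 14*(-7)) = -379130 - √(-94 - 98) = -379130 - √(-192) = -379130 - 8*I*√3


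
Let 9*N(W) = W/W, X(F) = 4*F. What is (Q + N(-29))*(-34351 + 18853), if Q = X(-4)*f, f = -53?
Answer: -13144026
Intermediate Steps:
Q = 848 (Q = (4*(-4))*(-53) = -16*(-53) = 848)
N(W) = 1/9 (N(W) = (W/W)/9 = (1/9)*1 = 1/9)
(Q + N(-29))*(-34351 + 18853) = (848 + 1/9)*(-34351 + 18853) = (7633/9)*(-15498) = -13144026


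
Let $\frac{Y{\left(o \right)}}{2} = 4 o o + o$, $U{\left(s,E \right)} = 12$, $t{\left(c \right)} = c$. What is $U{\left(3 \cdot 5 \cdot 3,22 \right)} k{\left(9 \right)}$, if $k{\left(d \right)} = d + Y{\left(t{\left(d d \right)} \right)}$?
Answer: $631908$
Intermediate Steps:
$Y{\left(o \right)} = 2 o + 8 o^{2}$ ($Y{\left(o \right)} = 2 \left(4 o o + o\right) = 2 \left(4 o^{2} + o\right) = 2 \left(o + 4 o^{2}\right) = 2 o + 8 o^{2}$)
$k{\left(d \right)} = d + 2 d^{2} \left(1 + 4 d^{2}\right)$ ($k{\left(d \right)} = d + 2 d d \left(1 + 4 d d\right) = d + 2 d^{2} \left(1 + 4 d^{2}\right)$)
$U{\left(3 \cdot 5 \cdot 3,22 \right)} k{\left(9 \right)} = 12 \cdot 9 \left(1 + 2 \cdot 9 + 8 \cdot 9^{3}\right) = 12 \cdot 9 \left(1 + 18 + 8 \cdot 729\right) = 12 \cdot 9 \left(1 + 18 + 5832\right) = 12 \cdot 9 \cdot 5851 = 12 \cdot 52659 = 631908$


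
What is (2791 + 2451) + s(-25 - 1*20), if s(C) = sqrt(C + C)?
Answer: 5242 + 3*I*sqrt(10) ≈ 5242.0 + 9.4868*I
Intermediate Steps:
s(C) = sqrt(2)*sqrt(C) (s(C) = sqrt(2*C) = sqrt(2)*sqrt(C))
(2791 + 2451) + s(-25 - 1*20) = (2791 + 2451) + sqrt(2)*sqrt(-25 - 1*20) = 5242 + sqrt(2)*sqrt(-25 - 20) = 5242 + sqrt(2)*sqrt(-45) = 5242 + sqrt(2)*(3*I*sqrt(5)) = 5242 + 3*I*sqrt(10)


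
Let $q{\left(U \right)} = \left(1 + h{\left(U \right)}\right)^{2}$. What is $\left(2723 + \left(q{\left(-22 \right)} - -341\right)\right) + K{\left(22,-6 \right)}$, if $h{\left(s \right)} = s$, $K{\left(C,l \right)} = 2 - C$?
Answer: $3485$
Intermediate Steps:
$q{\left(U \right)} = \left(1 + U\right)^{2}$
$\left(2723 + \left(q{\left(-22 \right)} - -341\right)\right) + K{\left(22,-6 \right)} = \left(2723 - \left(-341 - \left(1 - 22\right)^{2}\right)\right) + \left(2 - 22\right) = \left(2723 + \left(\left(-21\right)^{2} + 341\right)\right) + \left(2 - 22\right) = \left(2723 + \left(441 + 341\right)\right) - 20 = \left(2723 + 782\right) - 20 = 3505 - 20 = 3485$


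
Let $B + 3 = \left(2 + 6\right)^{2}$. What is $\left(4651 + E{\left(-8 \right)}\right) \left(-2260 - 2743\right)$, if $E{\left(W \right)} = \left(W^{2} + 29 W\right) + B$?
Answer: $-22733632$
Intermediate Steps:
$B = 61$ ($B = -3 + \left(2 + 6\right)^{2} = -3 + 8^{2} = -3 + 64 = 61$)
$E{\left(W \right)} = 61 + W^{2} + 29 W$ ($E{\left(W \right)} = \left(W^{2} + 29 W\right) + 61 = 61 + W^{2} + 29 W$)
$\left(4651 + E{\left(-8 \right)}\right) \left(-2260 - 2743\right) = \left(4651 + \left(61 + \left(-8\right)^{2} + 29 \left(-8\right)\right)\right) \left(-2260 - 2743\right) = \left(4651 + \left(61 + 64 - 232\right)\right) \left(-5003\right) = \left(4651 - 107\right) \left(-5003\right) = 4544 \left(-5003\right) = -22733632$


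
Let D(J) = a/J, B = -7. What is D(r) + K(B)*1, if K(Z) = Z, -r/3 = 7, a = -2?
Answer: -145/21 ≈ -6.9048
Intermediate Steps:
r = -21 (r = -3*7 = -21)
D(J) = -2/J
D(r) + K(B)*1 = -2/(-21) - 7*1 = -2*(-1/21) - 7 = 2/21 - 7 = -145/21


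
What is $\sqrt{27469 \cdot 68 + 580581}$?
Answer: $\sqrt{2448473} \approx 1564.8$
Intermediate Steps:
$\sqrt{27469 \cdot 68 + 580581} = \sqrt{1867892 + 580581} = \sqrt{2448473}$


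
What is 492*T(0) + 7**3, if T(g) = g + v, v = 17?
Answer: 8707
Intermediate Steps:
T(g) = 17 + g (T(g) = g + 17 = 17 + g)
492*T(0) + 7**3 = 492*(17 + 0) + 7**3 = 492*17 + 343 = 8364 + 343 = 8707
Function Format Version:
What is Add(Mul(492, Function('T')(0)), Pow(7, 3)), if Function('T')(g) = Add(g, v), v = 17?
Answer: 8707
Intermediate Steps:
Function('T')(g) = Add(17, g) (Function('T')(g) = Add(g, 17) = Add(17, g))
Add(Mul(492, Function('T')(0)), Pow(7, 3)) = Add(Mul(492, Add(17, 0)), Pow(7, 3)) = Add(Mul(492, 17), 343) = Add(8364, 343) = 8707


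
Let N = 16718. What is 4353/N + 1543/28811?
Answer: 151210157/481662298 ≈ 0.31393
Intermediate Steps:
4353/N + 1543/28811 = 4353/16718 + 1543/28811 = 151210157/481662298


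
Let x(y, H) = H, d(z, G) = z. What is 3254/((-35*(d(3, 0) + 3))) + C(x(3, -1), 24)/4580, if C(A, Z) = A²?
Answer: -1490311/96180 ≈ -15.495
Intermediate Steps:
3254/((-35*(d(3, 0) + 3))) + C(x(3, -1), 24)/4580 = 3254/((-35*(3 + 3))) + (-1)²/4580 = 3254/((-35*6)) + 1*(1/4580) = 3254/(-210) + 1/4580 = 3254*(-1/210) + 1/4580 = -1627/105 + 1/4580 = -1490311/96180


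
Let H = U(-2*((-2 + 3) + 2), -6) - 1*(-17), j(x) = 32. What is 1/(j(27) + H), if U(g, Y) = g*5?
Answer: 1/19 ≈ 0.052632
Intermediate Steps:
U(g, Y) = 5*g
H = -13 (H = 5*(-2*((-2 + 3) + 2)) - 1*(-17) = 5*(-2*(1 + 2)) + 17 = 5*(-2*3) + 17 = 5*(-6) + 17 = -30 + 17 = -13)
1/(j(27) + H) = 1/(32 - 13) = 1/19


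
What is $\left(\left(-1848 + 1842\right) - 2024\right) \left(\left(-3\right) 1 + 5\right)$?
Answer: $-4060$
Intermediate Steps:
$\left(\left(-1848 + 1842\right) - 2024\right) \left(\left(-3\right) 1 + 5\right) = \left(-6 - 2024\right) \left(-3 + 5\right) = \left(-2030\right) 2 = -4060$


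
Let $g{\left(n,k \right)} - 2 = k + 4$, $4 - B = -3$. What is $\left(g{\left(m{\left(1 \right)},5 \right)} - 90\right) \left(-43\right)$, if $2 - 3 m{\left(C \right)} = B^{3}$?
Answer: $3397$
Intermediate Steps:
$B = 7$ ($B = 4 - -3 = 4 + 3 = 7$)
$m{\left(C \right)} = - \frac{341}{3}$ ($m{\left(C \right)} = \frac{2}{3} - \frac{7^{3}}{3} = \frac{2}{3} - \frac{343}{3} = - \frac{341}{3}$)
$g{\left(n,k \right)} = 6 + k$ ($g{\left(n,k \right)} = 2 + \left(k + 4\right) = 2 + \left(4 + k\right) = 6 + k$)
$\left(g{\left(m{\left(1 \right)},5 \right)} - 90\right) \left(-43\right) = \left(\left(6 + 5\right) - 90\right) \left(-43\right) = \left(11 - 90\right) \left(-43\right) = \left(-79\right) \left(-43\right) = 3397$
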